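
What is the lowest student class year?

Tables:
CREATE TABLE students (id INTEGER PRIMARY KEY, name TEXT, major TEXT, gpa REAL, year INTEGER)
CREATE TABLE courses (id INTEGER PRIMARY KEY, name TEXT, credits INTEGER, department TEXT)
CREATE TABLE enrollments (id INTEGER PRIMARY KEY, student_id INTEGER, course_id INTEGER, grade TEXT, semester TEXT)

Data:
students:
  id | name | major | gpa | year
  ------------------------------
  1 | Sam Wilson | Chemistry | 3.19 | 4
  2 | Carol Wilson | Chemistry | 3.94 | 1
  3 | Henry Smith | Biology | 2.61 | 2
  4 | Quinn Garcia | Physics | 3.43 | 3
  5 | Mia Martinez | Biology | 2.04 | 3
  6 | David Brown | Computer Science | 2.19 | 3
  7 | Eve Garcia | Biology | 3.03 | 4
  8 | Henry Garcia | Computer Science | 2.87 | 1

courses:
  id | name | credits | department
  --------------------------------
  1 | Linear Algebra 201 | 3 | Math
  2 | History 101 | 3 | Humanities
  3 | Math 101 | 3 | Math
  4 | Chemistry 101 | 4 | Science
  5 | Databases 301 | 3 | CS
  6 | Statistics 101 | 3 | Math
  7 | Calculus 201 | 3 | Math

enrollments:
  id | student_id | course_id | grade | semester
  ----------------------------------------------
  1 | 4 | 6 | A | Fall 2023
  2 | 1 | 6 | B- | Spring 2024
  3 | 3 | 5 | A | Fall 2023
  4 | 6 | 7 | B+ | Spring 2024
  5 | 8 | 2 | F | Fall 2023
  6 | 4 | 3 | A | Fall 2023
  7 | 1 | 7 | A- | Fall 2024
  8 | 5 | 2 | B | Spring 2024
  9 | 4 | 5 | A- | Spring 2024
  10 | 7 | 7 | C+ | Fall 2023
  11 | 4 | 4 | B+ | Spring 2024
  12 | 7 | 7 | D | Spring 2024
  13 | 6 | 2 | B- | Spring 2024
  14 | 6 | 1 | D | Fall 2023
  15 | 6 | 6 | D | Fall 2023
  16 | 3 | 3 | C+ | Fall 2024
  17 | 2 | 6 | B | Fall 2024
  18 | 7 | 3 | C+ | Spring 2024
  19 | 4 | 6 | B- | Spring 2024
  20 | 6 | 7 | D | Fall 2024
SELECT MIN(year) FROM students

Execution result:
1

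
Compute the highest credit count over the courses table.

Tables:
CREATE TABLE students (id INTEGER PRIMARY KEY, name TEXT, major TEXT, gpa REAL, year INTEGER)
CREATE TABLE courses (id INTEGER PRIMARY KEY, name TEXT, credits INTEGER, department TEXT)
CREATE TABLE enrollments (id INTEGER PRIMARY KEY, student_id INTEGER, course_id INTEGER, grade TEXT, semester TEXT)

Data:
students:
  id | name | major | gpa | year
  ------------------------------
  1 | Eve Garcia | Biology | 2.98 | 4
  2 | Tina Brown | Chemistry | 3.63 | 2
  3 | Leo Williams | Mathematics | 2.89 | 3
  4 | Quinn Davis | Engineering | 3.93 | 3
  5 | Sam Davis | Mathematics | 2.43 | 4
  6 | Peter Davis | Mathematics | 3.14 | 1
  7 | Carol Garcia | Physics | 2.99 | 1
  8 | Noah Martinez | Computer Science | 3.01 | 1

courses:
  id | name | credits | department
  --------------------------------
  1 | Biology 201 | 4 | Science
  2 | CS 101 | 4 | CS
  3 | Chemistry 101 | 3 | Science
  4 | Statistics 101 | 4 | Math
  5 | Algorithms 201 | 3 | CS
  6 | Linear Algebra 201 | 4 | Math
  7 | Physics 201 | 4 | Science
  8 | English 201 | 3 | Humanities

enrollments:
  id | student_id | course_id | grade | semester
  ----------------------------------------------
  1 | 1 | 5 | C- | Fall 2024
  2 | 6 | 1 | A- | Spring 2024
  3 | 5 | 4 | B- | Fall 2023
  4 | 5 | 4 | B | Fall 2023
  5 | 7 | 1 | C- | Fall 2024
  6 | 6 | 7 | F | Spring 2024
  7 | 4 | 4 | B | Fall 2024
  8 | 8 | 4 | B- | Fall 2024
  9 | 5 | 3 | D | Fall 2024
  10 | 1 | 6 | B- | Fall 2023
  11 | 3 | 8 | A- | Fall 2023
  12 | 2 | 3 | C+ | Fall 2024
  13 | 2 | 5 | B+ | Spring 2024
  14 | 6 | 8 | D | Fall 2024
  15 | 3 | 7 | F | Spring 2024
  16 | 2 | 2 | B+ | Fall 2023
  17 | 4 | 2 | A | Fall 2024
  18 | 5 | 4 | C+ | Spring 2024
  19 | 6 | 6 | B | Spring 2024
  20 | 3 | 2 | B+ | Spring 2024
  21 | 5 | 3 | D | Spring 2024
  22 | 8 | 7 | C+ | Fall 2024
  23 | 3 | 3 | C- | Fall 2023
SELECT MAX(credits) FROM courses

Execution result:
4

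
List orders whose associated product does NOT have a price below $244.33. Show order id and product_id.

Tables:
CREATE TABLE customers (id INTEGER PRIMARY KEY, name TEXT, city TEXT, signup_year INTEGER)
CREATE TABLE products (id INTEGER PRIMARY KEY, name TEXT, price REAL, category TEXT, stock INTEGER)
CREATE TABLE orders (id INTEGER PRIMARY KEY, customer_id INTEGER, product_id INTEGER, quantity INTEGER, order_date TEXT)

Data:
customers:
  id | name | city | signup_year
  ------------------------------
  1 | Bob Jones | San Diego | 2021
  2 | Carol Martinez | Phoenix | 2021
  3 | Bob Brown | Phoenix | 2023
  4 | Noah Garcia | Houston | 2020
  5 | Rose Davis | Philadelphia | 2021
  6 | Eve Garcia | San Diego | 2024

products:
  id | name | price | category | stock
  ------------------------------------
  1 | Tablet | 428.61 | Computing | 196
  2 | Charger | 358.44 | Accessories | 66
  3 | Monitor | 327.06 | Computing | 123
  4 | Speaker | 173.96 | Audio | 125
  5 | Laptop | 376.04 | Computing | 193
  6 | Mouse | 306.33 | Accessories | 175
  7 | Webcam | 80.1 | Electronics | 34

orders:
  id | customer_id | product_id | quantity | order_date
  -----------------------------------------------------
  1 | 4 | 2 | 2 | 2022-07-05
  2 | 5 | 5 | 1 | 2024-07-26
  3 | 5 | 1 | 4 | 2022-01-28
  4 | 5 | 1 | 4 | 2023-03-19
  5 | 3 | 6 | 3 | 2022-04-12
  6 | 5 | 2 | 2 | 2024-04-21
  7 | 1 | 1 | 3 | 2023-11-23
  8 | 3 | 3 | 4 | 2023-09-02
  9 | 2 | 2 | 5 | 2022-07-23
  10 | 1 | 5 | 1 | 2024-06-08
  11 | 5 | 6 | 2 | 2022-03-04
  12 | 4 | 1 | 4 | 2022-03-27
SELECT id, product_id FROM orders WHERE product_id NOT IN (SELECT id FROM products WHERE price < 244.33)

Execution result:
id | product_id
1 | 2
2 | 5
3 | 1
4 | 1
5 | 6
6 | 2
7 | 1
8 | 3
9 | 2
10 | 5
11 | 6
12 | 1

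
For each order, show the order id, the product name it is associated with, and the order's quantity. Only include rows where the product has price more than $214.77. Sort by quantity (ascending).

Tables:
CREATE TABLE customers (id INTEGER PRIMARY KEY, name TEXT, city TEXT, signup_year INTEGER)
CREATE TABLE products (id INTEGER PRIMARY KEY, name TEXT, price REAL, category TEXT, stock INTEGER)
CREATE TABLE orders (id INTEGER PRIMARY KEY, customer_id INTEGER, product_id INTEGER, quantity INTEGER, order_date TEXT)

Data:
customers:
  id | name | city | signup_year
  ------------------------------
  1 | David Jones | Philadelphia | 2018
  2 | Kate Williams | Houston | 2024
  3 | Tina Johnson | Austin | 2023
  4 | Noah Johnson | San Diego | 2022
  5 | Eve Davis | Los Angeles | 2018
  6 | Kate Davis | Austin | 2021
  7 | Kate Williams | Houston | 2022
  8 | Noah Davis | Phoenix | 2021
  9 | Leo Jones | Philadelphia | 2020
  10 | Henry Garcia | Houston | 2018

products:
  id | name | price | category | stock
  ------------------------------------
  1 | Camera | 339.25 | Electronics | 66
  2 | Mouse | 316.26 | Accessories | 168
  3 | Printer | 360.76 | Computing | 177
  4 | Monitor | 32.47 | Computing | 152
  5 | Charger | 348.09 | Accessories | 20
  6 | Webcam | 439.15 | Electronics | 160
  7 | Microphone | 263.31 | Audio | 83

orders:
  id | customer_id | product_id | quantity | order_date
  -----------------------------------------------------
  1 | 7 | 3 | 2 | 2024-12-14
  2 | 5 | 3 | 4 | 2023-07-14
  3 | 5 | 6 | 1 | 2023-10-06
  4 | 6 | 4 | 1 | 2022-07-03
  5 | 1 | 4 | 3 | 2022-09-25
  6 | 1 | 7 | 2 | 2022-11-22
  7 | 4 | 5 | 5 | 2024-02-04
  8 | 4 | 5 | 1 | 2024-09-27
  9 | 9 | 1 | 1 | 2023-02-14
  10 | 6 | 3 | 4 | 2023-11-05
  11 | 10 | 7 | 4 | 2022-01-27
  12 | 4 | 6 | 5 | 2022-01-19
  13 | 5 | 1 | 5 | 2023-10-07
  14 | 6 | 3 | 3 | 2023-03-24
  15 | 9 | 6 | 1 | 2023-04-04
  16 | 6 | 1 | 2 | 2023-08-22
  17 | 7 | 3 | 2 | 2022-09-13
SELECT c.id, p.name AS product, c.quantity FROM orders c JOIN products p ON c.product_id = p.id WHERE p.price > 214.77 ORDER BY c.quantity ASC

Execution result:
id | product | quantity
3 | Webcam | 1
8 | Charger | 1
9 | Camera | 1
15 | Webcam | 1
1 | Printer | 2
6 | Microphone | 2
16 | Camera | 2
17 | Printer | 2
14 | Printer | 3
2 | Printer | 4
10 | Printer | 4
11 | Microphone | 4
7 | Charger | 5
12 | Webcam | 5
13 | Camera | 5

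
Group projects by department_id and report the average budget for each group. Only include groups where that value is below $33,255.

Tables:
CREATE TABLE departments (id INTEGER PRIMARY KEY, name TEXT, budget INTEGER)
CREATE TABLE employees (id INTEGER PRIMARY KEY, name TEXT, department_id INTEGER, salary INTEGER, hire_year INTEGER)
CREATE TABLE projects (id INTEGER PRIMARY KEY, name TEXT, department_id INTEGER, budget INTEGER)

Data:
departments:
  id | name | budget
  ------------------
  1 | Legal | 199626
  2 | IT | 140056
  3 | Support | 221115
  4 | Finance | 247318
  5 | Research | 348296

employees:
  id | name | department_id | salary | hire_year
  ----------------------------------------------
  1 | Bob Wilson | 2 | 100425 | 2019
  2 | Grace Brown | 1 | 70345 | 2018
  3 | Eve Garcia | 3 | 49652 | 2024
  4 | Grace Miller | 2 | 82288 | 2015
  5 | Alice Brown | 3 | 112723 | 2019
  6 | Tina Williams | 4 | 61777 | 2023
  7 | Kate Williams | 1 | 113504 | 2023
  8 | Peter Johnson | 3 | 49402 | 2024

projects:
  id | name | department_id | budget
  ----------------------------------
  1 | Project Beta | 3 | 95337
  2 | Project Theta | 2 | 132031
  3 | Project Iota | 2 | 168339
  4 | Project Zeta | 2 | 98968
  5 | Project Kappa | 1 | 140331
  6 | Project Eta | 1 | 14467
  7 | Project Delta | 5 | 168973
SELECT department_id, AVG(budget) AS avg_budget FROM projects GROUP BY department_id HAVING AVG(budget) < 33255

Execution result:
(no rows)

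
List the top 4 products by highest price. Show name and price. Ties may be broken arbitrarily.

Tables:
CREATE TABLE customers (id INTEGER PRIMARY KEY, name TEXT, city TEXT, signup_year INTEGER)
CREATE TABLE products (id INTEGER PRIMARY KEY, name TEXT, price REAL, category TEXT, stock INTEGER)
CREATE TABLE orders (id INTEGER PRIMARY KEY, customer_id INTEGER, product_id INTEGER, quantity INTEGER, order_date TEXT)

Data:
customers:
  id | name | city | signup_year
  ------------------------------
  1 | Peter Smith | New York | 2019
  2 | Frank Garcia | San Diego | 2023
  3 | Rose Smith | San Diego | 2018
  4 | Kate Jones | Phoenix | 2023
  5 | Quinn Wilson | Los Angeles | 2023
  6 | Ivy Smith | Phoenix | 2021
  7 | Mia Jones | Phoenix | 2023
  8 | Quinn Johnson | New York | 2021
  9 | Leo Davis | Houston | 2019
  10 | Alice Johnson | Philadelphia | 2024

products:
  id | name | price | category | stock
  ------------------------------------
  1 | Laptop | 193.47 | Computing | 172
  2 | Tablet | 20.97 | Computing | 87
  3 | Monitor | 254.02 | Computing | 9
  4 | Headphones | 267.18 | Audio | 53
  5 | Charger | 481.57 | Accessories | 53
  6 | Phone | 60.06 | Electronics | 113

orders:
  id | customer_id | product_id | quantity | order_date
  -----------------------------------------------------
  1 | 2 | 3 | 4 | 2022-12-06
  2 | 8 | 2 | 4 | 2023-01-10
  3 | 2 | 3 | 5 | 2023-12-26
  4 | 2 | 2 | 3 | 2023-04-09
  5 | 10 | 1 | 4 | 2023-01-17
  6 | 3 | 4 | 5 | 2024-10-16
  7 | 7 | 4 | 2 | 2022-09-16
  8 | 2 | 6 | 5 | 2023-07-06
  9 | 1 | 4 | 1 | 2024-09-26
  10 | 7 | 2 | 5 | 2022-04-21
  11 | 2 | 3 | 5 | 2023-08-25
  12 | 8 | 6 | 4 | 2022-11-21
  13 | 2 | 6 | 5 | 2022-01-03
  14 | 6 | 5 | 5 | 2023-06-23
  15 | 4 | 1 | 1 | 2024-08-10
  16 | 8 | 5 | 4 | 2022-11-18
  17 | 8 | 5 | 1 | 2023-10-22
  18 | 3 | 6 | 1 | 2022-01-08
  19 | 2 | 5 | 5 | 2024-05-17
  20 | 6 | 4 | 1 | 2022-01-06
SELECT name, price FROM products ORDER BY price DESC LIMIT 4

Execution result:
name | price
Charger | 481.57
Headphones | 267.18
Monitor | 254.02
Laptop | 193.47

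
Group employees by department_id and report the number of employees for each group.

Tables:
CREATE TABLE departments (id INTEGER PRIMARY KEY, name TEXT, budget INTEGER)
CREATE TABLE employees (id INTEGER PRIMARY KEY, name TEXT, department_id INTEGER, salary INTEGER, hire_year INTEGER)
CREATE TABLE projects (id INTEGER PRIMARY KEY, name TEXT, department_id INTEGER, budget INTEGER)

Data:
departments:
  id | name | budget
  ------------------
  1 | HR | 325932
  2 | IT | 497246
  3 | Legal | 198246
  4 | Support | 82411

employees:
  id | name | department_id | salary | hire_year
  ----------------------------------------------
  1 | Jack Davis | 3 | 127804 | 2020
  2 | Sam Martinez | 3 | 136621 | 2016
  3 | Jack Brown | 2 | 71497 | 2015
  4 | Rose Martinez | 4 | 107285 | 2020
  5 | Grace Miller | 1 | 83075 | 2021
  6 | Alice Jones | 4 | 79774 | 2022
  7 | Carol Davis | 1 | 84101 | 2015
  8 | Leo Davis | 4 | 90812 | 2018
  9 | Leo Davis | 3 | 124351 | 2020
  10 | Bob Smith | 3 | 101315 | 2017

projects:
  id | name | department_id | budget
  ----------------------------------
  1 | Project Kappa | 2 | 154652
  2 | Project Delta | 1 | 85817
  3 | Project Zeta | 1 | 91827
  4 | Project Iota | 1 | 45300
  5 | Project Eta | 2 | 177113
SELECT department_id, COUNT(*) AS n FROM employees GROUP BY department_id

Execution result:
department_id | n
1 | 2
2 | 1
3 | 4
4 | 3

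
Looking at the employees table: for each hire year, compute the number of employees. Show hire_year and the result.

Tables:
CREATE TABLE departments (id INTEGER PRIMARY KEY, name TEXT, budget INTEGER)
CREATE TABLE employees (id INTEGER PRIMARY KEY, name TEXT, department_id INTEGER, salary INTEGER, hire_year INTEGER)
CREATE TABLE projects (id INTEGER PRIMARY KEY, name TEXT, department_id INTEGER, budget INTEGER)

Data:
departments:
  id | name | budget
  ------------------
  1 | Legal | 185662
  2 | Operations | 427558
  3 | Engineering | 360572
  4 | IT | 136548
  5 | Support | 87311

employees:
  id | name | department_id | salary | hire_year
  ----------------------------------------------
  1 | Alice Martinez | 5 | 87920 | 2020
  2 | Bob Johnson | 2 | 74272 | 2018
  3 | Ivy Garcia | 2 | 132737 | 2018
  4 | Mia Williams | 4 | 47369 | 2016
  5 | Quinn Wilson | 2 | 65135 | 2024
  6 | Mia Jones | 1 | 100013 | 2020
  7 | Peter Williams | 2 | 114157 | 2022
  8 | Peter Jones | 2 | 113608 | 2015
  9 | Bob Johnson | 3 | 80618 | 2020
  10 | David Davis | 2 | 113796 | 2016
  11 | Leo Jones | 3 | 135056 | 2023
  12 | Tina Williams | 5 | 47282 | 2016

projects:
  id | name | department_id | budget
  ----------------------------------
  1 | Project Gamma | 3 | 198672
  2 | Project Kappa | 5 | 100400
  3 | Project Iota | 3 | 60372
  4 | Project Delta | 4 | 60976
SELECT hire_year, COUNT(*) AS n FROM employees GROUP BY hire_year

Execution result:
hire_year | n
2015 | 1
2016 | 3
2018 | 2
2020 | 3
2022 | 1
2023 | 1
2024 | 1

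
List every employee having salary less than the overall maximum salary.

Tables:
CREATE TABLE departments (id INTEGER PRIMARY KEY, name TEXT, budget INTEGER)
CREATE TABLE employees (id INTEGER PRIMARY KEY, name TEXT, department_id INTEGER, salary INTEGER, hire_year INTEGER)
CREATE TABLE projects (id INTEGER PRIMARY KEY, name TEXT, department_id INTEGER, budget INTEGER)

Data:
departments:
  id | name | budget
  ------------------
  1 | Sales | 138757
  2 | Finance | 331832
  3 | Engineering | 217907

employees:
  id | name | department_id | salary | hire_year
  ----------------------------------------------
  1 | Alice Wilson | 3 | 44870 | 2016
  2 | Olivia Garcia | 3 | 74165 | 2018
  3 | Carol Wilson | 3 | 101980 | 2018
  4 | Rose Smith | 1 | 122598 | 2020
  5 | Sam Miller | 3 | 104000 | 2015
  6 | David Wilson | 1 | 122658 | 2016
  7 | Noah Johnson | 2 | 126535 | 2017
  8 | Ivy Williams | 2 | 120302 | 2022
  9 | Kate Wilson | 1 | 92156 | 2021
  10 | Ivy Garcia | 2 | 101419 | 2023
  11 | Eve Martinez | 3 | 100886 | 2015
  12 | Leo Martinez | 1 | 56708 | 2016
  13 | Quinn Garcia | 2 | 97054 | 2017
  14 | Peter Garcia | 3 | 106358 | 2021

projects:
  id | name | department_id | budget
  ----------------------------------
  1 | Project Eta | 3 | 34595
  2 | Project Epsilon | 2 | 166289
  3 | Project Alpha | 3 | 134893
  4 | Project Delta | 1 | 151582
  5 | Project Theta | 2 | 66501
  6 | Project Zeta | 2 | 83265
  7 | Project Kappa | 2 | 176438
SELECT name, salary FROM employees WHERE salary < (SELECT MAX(salary) FROM employees)

Execution result:
name | salary
Alice Wilson | 44870
Olivia Garcia | 74165
Carol Wilson | 101980
Rose Smith | 122598
Sam Miller | 104000
David Wilson | 122658
Ivy Williams | 120302
Kate Wilson | 92156
Ivy Garcia | 101419
Eve Martinez | 100886
Leo Martinez | 56708
Quinn Garcia | 97054
Peter Garcia | 106358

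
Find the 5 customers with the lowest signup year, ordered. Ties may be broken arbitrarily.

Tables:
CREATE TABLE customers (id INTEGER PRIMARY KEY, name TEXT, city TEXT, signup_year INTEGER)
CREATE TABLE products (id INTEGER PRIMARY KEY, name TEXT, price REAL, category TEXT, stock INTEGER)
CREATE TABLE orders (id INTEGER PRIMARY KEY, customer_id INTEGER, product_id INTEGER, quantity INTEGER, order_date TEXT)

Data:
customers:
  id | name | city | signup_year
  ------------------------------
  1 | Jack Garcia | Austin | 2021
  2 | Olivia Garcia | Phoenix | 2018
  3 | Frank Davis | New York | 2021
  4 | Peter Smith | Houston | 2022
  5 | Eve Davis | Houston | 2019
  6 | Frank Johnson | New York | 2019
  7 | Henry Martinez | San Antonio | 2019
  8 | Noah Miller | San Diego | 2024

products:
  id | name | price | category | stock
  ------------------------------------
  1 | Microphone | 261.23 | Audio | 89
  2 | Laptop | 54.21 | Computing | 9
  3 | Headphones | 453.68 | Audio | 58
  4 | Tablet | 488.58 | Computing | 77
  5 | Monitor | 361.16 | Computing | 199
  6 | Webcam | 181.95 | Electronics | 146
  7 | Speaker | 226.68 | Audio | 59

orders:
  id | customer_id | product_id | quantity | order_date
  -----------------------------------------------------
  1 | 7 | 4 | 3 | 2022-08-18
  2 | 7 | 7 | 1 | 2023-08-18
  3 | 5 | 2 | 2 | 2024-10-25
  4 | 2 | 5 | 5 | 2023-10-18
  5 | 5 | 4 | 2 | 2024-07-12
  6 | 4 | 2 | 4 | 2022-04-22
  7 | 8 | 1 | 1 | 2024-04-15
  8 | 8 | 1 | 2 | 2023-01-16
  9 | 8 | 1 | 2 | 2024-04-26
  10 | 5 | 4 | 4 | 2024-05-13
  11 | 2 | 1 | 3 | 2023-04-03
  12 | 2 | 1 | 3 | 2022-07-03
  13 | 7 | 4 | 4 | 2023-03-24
SELECT name, signup_year FROM customers ORDER BY signup_year ASC LIMIT 5

Execution result:
name | signup_year
Olivia Garcia | 2018
Eve Davis | 2019
Frank Johnson | 2019
Henry Martinez | 2019
Jack Garcia | 2021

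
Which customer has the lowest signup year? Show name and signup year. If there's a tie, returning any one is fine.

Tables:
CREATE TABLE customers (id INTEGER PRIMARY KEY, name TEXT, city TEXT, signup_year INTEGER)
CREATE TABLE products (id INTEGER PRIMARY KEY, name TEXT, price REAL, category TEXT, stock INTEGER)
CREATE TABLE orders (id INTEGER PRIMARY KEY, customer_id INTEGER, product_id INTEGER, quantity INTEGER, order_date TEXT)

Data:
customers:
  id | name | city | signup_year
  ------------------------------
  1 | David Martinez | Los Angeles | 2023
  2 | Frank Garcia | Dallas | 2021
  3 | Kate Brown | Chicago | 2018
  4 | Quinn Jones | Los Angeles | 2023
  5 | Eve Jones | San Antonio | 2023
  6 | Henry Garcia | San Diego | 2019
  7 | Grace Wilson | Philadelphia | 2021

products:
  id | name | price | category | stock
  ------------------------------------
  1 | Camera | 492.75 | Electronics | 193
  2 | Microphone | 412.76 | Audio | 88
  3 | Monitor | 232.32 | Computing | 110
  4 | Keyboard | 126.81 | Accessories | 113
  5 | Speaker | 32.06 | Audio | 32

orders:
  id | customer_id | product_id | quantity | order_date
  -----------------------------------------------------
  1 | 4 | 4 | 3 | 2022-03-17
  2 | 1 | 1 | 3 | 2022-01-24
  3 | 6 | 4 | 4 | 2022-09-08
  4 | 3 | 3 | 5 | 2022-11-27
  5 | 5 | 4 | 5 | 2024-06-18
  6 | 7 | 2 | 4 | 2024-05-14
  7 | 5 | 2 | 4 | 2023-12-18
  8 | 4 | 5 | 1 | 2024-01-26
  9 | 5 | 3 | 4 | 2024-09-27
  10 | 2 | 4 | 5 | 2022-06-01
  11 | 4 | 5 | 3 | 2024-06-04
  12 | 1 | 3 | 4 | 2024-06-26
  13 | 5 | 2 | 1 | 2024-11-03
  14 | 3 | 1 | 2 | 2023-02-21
SELECT name, signup_year FROM customers ORDER BY signup_year ASC LIMIT 1

Execution result:
name | signup_year
Kate Brown | 2018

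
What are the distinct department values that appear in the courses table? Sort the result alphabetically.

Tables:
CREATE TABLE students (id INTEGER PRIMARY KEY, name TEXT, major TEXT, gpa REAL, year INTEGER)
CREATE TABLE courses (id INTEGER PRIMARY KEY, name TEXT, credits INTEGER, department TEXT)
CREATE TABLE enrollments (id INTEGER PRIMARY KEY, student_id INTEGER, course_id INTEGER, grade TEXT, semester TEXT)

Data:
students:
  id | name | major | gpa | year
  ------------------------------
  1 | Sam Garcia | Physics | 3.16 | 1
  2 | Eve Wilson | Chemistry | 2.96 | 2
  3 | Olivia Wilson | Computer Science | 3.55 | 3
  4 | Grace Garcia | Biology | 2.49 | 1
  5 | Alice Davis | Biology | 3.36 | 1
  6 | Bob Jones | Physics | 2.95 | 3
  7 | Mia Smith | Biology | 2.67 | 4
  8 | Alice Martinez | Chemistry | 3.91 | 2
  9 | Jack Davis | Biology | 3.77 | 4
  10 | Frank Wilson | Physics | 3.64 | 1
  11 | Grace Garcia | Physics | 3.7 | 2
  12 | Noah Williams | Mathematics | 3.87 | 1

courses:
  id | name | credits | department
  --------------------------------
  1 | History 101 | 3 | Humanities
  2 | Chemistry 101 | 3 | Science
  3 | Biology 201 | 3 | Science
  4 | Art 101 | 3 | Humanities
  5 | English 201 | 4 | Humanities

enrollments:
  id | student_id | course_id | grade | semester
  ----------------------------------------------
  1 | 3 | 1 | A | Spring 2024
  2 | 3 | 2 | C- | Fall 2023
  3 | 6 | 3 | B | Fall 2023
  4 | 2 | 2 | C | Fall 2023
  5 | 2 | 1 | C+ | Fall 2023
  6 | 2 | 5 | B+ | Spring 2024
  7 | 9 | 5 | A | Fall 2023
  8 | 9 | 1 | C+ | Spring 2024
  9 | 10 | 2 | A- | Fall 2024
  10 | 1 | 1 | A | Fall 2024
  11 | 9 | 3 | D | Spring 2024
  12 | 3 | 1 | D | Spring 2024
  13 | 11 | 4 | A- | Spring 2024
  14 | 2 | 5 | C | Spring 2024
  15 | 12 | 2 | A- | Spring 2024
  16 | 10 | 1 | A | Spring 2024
SELECT DISTINCT department FROM courses ORDER BY department

Execution result:
department
Humanities
Science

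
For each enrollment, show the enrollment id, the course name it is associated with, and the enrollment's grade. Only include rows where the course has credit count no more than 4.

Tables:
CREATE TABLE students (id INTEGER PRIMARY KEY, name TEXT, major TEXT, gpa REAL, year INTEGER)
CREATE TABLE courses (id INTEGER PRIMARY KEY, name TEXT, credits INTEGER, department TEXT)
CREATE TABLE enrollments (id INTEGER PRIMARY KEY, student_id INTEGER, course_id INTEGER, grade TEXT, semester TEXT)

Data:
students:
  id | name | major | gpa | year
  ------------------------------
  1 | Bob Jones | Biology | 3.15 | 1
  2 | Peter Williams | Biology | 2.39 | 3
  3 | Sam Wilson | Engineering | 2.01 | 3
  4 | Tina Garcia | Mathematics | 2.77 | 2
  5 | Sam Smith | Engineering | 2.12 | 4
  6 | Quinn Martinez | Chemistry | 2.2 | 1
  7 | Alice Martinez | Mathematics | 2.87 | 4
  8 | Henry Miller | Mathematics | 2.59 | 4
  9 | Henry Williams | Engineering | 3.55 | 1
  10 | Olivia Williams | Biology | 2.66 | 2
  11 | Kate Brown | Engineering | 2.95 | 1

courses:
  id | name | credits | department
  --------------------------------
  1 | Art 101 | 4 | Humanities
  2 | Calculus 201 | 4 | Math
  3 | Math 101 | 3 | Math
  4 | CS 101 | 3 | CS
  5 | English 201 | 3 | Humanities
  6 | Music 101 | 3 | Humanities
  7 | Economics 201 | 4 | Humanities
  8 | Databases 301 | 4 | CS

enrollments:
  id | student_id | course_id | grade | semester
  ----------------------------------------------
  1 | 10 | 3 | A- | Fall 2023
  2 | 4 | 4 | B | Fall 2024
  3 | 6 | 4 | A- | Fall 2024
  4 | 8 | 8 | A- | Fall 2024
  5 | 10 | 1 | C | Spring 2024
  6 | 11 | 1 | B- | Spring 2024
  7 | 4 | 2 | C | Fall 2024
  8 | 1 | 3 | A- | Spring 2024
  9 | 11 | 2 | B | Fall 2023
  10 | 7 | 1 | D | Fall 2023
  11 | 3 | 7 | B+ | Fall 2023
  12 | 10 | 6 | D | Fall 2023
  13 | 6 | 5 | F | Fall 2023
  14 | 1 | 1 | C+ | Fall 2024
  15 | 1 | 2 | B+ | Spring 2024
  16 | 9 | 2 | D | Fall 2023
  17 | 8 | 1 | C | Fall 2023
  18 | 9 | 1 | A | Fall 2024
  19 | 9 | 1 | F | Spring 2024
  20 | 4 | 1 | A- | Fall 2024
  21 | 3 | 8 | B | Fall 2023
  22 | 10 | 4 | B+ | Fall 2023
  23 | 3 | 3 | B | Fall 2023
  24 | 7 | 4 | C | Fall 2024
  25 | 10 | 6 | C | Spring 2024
SELECT c.id, p.name AS course, c.grade FROM enrollments c JOIN courses p ON c.course_id = p.id WHERE p.credits <= 4

Execution result:
id | course | grade
1 | Math 101 | A-
2 | CS 101 | B
3 | CS 101 | A-
4 | Databases 301 | A-
5 | Art 101 | C
6 | Art 101 | B-
7 | Calculus 201 | C
8 | Math 101 | A-
9 | Calculus 201 | B
10 | Art 101 | D
11 | Economics 201 | B+
12 | Music 101 | D
13 | English 201 | F
14 | Art 101 | C+
15 | Calculus 201 | B+
16 | Calculus 201 | D
17 | Art 101 | C
18 | Art 101 | A
19 | Art 101 | F
20 | Art 101 | A-
21 | Databases 301 | B
22 | CS 101 | B+
23 | Math 101 | B
24 | CS 101 | C
25 | Music 101 | C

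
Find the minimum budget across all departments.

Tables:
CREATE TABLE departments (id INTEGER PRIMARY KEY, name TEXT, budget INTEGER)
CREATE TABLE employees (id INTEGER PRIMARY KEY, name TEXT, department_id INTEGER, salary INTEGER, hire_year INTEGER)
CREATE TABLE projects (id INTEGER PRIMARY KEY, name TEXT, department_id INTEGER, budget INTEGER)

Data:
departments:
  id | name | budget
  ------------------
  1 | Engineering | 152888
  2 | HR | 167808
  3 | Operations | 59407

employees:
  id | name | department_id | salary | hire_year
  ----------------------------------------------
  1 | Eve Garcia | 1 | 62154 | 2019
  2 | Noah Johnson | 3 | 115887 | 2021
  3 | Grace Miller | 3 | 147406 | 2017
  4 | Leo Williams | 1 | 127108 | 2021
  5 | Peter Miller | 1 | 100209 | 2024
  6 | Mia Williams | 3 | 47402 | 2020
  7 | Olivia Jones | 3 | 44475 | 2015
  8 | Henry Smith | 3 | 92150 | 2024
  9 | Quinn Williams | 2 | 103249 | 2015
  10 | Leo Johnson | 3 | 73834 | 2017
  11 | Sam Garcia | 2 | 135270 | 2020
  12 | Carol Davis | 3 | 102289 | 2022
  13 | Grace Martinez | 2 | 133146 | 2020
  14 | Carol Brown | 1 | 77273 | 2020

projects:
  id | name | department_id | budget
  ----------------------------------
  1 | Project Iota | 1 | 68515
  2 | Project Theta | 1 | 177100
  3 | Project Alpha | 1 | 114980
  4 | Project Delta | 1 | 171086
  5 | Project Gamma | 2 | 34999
SELECT MIN(budget) FROM departments

Execution result:
59407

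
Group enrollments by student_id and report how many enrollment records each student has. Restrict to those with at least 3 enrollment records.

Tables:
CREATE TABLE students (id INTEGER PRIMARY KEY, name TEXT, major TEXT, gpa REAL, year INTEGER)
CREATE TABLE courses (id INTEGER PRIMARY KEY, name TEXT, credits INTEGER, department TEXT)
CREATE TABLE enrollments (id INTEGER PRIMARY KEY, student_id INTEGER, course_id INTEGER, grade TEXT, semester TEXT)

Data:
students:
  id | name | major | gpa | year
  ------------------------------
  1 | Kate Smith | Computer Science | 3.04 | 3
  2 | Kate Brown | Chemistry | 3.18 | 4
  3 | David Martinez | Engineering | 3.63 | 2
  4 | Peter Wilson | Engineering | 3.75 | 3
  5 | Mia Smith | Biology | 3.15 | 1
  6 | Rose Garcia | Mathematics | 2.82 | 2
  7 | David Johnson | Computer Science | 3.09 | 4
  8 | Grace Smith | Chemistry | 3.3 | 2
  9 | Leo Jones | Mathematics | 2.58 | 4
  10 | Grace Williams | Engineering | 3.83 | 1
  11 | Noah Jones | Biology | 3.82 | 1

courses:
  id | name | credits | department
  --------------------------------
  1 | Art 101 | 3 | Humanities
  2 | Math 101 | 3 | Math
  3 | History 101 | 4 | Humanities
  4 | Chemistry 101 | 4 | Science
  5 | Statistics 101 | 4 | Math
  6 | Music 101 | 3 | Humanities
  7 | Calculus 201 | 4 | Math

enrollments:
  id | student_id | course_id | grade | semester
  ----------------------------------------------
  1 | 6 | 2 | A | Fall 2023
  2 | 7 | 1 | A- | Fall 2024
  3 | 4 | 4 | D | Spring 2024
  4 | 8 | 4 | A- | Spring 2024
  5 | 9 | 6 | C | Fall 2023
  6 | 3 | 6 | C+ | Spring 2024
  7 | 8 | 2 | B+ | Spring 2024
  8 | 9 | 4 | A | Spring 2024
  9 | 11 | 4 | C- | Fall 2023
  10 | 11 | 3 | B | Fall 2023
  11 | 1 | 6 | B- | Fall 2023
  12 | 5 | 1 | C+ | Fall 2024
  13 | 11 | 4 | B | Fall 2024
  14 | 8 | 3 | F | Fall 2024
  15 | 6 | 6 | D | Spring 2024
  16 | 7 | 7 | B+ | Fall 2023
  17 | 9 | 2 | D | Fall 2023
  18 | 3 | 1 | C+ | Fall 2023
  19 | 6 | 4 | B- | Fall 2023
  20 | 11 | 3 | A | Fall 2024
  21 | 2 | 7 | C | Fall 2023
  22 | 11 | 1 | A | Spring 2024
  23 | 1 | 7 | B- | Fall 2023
SELECT student_id, COUNT(*) AS enrollment_count FROM enrollments GROUP BY student_id HAVING COUNT(*) >= 3

Execution result:
student_id | enrollment_count
6 | 3
8 | 3
9 | 3
11 | 5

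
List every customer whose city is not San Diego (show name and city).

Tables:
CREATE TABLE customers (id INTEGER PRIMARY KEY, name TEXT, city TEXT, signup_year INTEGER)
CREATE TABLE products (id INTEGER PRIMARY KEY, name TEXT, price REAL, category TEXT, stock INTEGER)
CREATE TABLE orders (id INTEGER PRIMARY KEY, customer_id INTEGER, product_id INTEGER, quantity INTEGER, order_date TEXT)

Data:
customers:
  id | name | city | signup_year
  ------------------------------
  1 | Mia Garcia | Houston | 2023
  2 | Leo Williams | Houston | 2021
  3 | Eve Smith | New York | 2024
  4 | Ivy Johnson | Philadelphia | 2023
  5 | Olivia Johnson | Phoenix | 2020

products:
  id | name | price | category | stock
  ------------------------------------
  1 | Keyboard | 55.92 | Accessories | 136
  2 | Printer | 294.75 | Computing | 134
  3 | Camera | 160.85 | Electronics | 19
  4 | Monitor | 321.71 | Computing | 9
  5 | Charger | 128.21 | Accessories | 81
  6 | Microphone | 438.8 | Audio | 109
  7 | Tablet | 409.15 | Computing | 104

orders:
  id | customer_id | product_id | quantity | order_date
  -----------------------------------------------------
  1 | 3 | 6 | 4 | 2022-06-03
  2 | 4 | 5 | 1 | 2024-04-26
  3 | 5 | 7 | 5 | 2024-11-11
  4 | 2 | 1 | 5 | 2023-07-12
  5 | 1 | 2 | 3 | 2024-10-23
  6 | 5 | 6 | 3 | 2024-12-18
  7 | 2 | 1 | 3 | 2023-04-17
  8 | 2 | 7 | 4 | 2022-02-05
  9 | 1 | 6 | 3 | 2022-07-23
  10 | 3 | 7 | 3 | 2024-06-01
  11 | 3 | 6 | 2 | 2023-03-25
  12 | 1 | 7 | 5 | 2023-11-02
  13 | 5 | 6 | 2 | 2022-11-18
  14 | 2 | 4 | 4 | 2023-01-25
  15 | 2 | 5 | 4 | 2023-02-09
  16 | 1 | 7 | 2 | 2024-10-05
SELECT name, city FROM customers WHERE city <> 'San Diego'

Execution result:
name | city
Mia Garcia | Houston
Leo Williams | Houston
Eve Smith | New York
Ivy Johnson | Philadelphia
Olivia Johnson | Phoenix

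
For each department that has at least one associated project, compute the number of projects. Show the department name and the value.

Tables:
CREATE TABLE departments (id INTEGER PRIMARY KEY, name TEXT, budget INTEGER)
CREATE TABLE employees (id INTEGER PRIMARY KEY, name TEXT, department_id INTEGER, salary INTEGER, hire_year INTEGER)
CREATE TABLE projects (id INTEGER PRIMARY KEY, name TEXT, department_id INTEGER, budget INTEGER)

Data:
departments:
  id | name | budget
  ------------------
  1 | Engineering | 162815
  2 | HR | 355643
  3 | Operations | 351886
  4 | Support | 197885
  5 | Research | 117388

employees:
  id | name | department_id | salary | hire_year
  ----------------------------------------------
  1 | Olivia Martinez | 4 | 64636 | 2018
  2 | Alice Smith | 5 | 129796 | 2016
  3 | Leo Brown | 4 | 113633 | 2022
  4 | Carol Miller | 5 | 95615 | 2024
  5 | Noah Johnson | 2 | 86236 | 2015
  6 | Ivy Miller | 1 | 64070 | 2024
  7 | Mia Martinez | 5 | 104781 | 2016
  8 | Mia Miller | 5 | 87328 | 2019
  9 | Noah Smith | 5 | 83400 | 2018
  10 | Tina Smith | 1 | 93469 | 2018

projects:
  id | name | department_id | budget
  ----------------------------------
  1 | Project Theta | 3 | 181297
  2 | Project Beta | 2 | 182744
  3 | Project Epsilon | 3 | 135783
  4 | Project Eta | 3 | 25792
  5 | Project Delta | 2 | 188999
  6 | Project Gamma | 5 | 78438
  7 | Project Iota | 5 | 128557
SELECT p.name, COUNT(*) AS n FROM projects c JOIN departments p ON c.department_id = p.id GROUP BY p.id, p.name

Execution result:
name | n
HR | 2
Operations | 3
Research | 2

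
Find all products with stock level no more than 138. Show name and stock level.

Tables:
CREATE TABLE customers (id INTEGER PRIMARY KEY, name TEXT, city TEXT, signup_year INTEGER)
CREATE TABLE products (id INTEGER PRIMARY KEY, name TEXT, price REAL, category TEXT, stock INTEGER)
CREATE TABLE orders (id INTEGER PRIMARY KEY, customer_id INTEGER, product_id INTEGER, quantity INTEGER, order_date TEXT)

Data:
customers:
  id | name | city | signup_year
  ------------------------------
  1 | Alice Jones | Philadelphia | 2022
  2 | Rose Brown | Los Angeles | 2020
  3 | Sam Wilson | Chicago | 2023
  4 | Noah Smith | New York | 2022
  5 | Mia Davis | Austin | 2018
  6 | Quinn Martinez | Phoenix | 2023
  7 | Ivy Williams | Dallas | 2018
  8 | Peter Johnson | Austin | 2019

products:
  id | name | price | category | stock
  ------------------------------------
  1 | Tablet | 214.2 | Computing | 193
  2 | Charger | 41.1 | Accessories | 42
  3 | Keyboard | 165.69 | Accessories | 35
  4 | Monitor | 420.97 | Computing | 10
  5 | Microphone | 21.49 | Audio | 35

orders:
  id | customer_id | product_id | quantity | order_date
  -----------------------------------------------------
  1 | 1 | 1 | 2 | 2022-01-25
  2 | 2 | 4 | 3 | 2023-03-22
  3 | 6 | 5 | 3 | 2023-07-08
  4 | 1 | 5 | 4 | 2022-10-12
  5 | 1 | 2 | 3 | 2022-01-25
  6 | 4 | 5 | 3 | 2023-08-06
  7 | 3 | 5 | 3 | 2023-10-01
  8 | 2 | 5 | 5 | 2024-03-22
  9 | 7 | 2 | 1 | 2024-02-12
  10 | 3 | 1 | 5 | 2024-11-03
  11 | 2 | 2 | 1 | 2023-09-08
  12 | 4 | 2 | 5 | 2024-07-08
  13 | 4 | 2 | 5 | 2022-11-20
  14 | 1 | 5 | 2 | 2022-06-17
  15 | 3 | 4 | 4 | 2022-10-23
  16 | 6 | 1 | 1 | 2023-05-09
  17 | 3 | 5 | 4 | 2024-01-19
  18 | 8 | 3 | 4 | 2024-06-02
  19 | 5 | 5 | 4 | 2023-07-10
SELECT name, stock FROM products WHERE stock <= 138

Execution result:
name | stock
Charger | 42
Keyboard | 35
Monitor | 10
Microphone | 35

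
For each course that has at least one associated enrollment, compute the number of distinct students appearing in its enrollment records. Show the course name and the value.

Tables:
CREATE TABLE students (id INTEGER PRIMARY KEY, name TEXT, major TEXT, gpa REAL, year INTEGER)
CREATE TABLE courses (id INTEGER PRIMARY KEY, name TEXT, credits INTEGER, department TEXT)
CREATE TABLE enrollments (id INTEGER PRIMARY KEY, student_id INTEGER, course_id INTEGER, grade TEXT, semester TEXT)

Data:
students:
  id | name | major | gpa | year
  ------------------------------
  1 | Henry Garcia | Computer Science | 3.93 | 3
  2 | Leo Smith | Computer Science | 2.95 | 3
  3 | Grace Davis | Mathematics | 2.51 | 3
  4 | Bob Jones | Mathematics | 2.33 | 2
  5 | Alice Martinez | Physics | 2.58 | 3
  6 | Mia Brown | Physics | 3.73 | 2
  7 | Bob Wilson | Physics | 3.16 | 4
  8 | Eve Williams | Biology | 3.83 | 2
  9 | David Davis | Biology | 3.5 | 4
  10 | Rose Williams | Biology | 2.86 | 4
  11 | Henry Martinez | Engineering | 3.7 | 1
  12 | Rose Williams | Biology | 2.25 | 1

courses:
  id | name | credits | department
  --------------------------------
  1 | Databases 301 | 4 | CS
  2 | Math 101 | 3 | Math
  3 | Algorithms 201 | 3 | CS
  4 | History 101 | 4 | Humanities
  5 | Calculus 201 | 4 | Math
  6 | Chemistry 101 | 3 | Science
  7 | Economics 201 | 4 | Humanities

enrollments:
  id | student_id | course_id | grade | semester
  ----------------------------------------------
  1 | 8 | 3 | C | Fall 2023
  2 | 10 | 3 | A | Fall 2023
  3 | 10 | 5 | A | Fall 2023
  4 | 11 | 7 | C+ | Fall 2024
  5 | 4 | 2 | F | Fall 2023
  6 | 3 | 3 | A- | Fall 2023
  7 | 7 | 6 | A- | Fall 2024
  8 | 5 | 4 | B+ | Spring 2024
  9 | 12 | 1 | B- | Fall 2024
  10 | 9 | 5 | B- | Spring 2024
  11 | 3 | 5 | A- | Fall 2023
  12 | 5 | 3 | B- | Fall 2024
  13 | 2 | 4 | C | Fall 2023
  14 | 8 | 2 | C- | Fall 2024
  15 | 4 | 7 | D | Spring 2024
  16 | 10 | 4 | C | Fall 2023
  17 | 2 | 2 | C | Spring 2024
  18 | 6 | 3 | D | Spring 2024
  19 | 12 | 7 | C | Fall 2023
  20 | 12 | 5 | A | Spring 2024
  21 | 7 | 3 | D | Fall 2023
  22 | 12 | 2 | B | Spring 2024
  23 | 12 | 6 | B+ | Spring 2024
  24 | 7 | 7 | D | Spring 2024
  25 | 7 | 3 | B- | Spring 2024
SELECT p.name, COUNT(DISTINCT c.student_id) AS distinct_student_count FROM enrollments c JOIN courses p ON c.course_id = p.id GROUP BY p.id, p.name

Execution result:
name | distinct_student_count
Databases 301 | 1
Math 101 | 4
Algorithms 201 | 6
History 101 | 3
Calculus 201 | 4
Chemistry 101 | 2
Economics 201 | 4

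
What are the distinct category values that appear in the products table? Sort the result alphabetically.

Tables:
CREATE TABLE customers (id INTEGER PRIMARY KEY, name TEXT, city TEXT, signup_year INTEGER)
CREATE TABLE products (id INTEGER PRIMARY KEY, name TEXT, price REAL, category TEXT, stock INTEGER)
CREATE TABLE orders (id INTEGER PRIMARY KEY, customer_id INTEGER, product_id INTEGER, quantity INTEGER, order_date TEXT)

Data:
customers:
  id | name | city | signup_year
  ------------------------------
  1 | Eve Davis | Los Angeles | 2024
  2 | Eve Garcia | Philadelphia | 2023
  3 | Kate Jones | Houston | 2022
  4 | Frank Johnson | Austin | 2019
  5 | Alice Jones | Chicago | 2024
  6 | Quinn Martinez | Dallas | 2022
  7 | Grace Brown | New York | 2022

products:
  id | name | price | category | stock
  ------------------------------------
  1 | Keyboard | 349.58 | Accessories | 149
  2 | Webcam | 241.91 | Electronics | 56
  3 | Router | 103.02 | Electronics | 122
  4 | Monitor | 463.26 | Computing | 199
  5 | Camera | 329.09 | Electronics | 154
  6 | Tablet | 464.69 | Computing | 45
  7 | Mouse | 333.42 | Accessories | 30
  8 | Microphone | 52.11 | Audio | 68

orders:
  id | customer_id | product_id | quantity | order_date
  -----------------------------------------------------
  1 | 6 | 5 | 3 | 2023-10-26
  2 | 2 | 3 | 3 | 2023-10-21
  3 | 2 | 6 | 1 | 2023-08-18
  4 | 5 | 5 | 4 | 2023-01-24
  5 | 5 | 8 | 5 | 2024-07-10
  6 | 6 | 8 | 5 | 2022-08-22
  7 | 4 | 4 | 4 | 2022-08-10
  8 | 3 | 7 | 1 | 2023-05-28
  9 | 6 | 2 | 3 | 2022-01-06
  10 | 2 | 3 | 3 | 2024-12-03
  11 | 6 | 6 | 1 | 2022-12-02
SELECT DISTINCT category FROM products ORDER BY category

Execution result:
category
Accessories
Audio
Computing
Electronics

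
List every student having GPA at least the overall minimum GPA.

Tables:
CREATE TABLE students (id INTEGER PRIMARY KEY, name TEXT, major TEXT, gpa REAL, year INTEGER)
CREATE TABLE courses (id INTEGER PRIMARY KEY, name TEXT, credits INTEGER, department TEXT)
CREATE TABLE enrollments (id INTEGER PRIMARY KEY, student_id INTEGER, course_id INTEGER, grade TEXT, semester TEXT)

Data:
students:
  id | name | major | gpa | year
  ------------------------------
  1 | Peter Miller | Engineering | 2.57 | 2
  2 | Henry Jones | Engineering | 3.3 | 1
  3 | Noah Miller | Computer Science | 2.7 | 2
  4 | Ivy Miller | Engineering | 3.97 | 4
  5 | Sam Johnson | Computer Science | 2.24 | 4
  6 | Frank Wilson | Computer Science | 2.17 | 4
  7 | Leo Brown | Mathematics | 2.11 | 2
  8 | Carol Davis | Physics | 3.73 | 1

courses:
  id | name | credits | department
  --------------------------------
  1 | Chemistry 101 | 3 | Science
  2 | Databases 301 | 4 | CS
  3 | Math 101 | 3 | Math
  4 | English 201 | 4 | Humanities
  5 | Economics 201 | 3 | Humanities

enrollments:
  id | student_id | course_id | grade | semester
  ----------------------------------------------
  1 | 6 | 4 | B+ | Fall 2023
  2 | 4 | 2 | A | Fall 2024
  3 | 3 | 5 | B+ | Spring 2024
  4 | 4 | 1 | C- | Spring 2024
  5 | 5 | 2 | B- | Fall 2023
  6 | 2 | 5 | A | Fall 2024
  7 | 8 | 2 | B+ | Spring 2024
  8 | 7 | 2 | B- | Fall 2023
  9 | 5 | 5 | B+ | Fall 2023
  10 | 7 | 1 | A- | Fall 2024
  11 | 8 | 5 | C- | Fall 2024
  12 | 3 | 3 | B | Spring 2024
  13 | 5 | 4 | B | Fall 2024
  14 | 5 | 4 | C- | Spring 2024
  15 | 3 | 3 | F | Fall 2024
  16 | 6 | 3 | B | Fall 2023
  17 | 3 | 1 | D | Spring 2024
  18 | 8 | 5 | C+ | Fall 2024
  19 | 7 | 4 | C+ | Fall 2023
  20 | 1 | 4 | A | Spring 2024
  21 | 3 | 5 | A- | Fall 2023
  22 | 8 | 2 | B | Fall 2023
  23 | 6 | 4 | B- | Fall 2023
SELECT name, gpa FROM students WHERE gpa >= (SELECT MIN(gpa) FROM students)

Execution result:
name | gpa
Peter Miller | 2.57
Henry Jones | 3.30
Noah Miller | 2.70
Ivy Miller | 3.97
Sam Johnson | 2.24
Frank Wilson | 2.17
Leo Brown | 2.11
Carol Davis | 3.73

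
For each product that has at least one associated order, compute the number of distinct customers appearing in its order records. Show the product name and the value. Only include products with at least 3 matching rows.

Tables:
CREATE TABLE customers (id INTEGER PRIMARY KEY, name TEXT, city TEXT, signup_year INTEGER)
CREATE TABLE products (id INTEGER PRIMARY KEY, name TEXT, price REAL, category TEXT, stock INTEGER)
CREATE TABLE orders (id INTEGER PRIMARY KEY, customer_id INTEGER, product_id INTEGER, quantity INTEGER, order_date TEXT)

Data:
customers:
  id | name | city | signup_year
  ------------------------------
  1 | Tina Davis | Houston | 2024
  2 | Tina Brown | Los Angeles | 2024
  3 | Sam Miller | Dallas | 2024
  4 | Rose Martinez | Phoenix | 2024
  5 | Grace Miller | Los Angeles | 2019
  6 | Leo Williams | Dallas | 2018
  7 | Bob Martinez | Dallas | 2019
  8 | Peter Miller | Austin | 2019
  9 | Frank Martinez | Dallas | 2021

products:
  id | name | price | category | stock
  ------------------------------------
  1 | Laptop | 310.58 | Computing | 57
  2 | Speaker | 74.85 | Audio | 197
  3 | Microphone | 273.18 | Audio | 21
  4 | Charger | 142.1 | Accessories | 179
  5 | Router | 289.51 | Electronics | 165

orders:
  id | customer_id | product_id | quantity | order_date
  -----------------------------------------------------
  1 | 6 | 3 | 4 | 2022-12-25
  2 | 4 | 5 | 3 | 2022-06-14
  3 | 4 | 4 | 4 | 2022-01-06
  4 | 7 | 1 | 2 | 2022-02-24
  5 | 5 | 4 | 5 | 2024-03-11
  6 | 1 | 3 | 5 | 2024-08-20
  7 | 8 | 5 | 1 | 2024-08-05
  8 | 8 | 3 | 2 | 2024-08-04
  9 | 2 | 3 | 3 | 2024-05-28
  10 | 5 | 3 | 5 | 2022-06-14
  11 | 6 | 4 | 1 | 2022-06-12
SELECT p.name, COUNT(DISTINCT c.customer_id) AS distinct_customer_count FROM orders c JOIN products p ON c.product_id = p.id GROUP BY p.id, p.name HAVING COUNT(*) >= 3

Execution result:
name | distinct_customer_count
Microphone | 5
Charger | 3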